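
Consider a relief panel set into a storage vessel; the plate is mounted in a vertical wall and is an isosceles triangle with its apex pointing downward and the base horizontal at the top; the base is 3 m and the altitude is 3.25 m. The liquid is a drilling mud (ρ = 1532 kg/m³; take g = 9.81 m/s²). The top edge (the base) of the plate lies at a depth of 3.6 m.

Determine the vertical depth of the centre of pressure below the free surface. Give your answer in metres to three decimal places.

h_p = 4.809 m

γ = ρg = 1532 × 9.81 / 1000 = 15.02892 kN/m³.
With the apex down, the centroid sits h/3 = 3.25/3 = 1.08333 m below the base (the top edge), so the centroid depth is h_c = 3.6 + 1.08333 = 4.68333 m.
A = ½ × 3 × 3.25 = 4.875 m².
Resultant F = γ·h_c·A = 15.02892 × 4.68333 × 4.875 = 343.129 kN.
I_c = b·h³/36 = 3 × 3.25³/36 = 2.86068 m⁴.
Centre of pressure: y_p = y_c + I_c/(y_c·A) = 4.68333 + 2.86068/(4.68333 × 4.875) = 4.68333 + 0.125297 = 4.80863 m along the plane.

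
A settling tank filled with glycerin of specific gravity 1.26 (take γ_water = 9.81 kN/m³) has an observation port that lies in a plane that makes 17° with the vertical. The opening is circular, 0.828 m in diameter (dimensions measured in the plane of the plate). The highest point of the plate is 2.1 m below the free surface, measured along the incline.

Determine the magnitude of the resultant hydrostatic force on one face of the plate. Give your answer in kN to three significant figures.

F ≈ 16.0 kN

γ = 1.26 × 9.81 = 12.3606 kN/m³.
The plate makes 17° with the vertical, i.e. θ = 90° − 17° = 73° to the horizontal. Measuring y along the incline from the free-surface line, vertical depth h = y·sinθ with sinθ = 0.956305.
The centroid is at the centre, 0.414 m below the top of the plate, so y_c = 2.1 + 0.414 = 2.514 m and h_c = 2.514 × 0.956305 = 2.40415 m.
A = π(0.414)² = 0.538456 m².
Resultant F = γ·h_c·A = 12.3606 × 2.40415 × 0.538456 = 16.0012 kN.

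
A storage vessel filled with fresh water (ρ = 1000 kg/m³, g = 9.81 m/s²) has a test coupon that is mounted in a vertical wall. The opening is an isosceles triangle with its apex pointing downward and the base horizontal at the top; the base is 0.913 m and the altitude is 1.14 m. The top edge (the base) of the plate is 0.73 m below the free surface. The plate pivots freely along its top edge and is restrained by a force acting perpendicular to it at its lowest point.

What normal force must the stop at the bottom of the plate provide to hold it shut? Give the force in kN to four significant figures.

P ≈ 2.212 kN

γ = ρg = 1000 × 9.81 = 9810 N/m³ = 9.81 kN/m³.
With the apex down, the centroid sits h/3 = 1.14/3 = 0.38 m below the base (the top edge), so the centroid depth is h_c = 0.73 + 0.38 = 1.11 m.
A = ½ × 0.913 × 1.14 = 0.52041 m².
Resultant F = γ·h_c·A = 9.81 × 1.11 × 0.52041 = 5.6668 kN.
I_c = b·h³/36 = 0.913 × 1.14³/36 = 0.0375736 m⁴.
Centre of pressure: y_p = y_c + I_c/(y_c·A) = 1.11 + 0.0375736/(1.11 × 0.52041) = 1.11 + 0.065045 = 1.17505 m along the plane.
The resultant acts 0.38 + 0.065045 = 0.445045 m (along the plate) below the hinge at the top edge, so the moment about the hinge is M = F × 0.445045 = 5.6668 × 0.445045 = 2.52198 kN·m.
A normal force at the bottom, 1.14 m from the hinge, must supply this moment: P = 2.52198/1.14 = 2.21226 kN.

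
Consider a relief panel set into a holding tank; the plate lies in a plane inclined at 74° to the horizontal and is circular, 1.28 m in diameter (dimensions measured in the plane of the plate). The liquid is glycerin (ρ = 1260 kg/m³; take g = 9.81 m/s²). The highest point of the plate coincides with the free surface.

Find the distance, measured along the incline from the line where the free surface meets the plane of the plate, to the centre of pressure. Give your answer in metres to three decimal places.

y_p = 0.800 m

γ = ρg = 1260 × 9.81 / 1000 = 12.3606 kN/m³.
Let θ = 74° be the plate's angle to the horizontal; measure y along the incline from where the plane meets the free surface. Vertical depth h = y·sinθ with sinθ = 0.961262.
The centroid is at the centre, 0.64 m below the top of the plate, so y_c = 0.64 m and h_c = 0.64 × 0.961262 = 0.615208 m.
A = π(0.64)² = 1.2868 m².
Resultant F = γ·h_c·A = 12.3606 × 0.615208 × 1.2868 = 9.78526 kN.
I_c = πr⁴/4 = π × 0.64⁴/4 = 0.131768 m⁴.
Centre of pressure: y_p = y_c + I_c/(y_c·A) = 0.64 + 0.131768/(0.64 × 1.2868) = 0.64 + 0.16 = 0.8 m along the plane.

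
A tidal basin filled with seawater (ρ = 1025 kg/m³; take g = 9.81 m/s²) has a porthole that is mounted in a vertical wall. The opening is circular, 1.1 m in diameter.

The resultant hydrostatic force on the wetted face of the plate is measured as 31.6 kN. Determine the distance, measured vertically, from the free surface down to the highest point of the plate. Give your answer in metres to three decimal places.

γ = ρg = 1025 × 9.81 / 1000 = 10.05525 kN/m³.
A = π(0.55)² = 0.950332 m².
From F = γ·h_c·A, the centroid depth is h_c = 31.6/(10.05525 × 0.950332) = 3.30688 m.
The centroid is at the centre, 0.55 m below the top of the plate, so the highest point sits at h_top = 3.30688 − 0.55 = 2.75688 m below the surface.

d_top ≈ 2.757 m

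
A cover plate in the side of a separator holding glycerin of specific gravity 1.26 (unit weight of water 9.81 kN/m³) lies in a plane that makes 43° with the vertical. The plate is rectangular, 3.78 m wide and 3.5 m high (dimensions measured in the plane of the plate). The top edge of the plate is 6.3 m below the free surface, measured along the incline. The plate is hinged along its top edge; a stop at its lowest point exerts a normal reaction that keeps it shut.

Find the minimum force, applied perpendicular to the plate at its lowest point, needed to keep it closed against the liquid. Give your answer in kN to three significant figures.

P ≈ 516 kN

γ = 1.26 × 9.81 = 12.3606 kN/m³.
The plate makes 43° with the vertical, i.e. θ = 90° − 43° = 47° to the horizontal. Measuring y along the incline from the free-surface line, vertical depth h = y·sinθ with sinθ = 0.731354.
The centroid lies 3.5/2 = 1.75 m below the top edge, so y_c = 6.3 + 1.75 = 8.05 m and h_c = 8.05 × 0.731354 = 5.8874 m.
A = 3.78 × 3.5 = 13.23 m².
Resultant F = γ·h_c·A = 12.3606 × 5.8874 × 13.23 = 962.771 kN.
I_c = b·h³/12 = 3.78 × 3.5³/12 = 13.5056 m⁴.
Centre of pressure: y_p = y_c + I_c/(y_c·A) = 8.05 + 13.5056/(8.05 × 13.23) = 8.05 + 0.126811 = 8.17681 m along the plane.
The resultant acts 1.75 + 0.126811 = 1.87681 m (along the plate) below the hinge at the top edge, so the moment about the hinge is M = F × 1.87681 = 962.771 × 1.87681 = 1806.94 kN·m.
A normal force at the bottom, 3.5 m from the hinge, must supply this moment: P = 1806.94/3.5 = 516.269 kN.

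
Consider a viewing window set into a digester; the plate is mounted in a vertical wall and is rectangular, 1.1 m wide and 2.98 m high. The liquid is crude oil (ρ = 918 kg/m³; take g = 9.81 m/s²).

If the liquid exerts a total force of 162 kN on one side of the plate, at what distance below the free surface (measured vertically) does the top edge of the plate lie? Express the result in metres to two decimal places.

d_top ≈ 4.00 m

γ = ρg = 918 × 9.81 / 1000 = 9.00558 kN/m³.
A = 1.1 × 2.98 = 3.278 m².
From F = γ·h_c·A, the centroid depth is h_c = 162/(9.00558 × 3.278) = 5.48775 m.
The centroid lies 2.98/2 = 1.49 m below the top edge, so the top edge sits at h_top = 5.48775 − 1.49 = 3.99775 m below the surface.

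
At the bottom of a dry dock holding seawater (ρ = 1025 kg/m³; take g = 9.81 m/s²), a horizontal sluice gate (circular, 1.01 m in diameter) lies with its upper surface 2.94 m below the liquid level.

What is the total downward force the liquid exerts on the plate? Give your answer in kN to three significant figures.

γ = ρg = 1025 × 9.81 / 1000 = 10.05525 kN/m³.
The plate is horizontal, so pressure is uniform at p = γ·h = 10.05525 × 2.94 = 29.5624 kN/m².
A = π(0.505)² = 0.801185 m².
F = p·A = 29.5624 × 0.801185 = 23.685 kN.

F ≈ 23.7 kN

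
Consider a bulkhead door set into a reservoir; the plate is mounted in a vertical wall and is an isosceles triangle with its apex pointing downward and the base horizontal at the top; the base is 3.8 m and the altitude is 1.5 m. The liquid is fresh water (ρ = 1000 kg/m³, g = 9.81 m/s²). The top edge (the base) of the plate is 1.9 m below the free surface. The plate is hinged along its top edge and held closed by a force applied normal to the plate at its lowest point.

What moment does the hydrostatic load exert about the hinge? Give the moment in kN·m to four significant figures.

γ = ρg = 1000 × 9.81 = 9810 N/m³ = 9.81 kN/m³.
With the apex down, the centroid sits h/3 = 1.5/3 = 0.5 m below the base (the top edge), so the centroid depth is h_c = 1.9 + 0.5 = 2.4 m.
A = ½ × 3.8 × 1.5 = 2.85 m².
Resultant F = γ·h_c·A = 9.81 × 2.4 × 2.85 = 67.1004 kN.
I_c = b·h³/36 = 3.8 × 1.5³/36 = 0.35625 m⁴.
Centre of pressure: y_p = y_c + I_c/(y_c·A) = 2.4 + 0.35625/(2.4 × 2.85) = 2.4 + 0.0520833 = 2.45208 m along the plane.
The resultant acts 0.5 + 0.0520833 = 0.552083 m (along the plate) below the hinge at the top edge, so the moment about the hinge is M = F × 0.552083 = 67.1004 × 0.552083 = 37.045 kN·m.

M ≈ 37.05 kN·m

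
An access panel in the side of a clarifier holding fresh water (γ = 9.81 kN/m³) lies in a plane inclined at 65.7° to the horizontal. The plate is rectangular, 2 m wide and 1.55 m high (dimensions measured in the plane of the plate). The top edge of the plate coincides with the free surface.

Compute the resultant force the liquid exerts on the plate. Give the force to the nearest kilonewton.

F ≈ 21 kN

γ = 9.81 kN/m³.
Let θ = 65.7° be the plate's angle to the horizontal; measure y along the incline from where the plane meets the free surface. Vertical depth h = y·sinθ with sinθ = 0.911403.
The centroid lies 1.55/2 = 0.775 m below the top edge, so y_c = 0.775 m and h_c = 0.775 × 0.911403 = 0.706337 m.
A = 2 × 1.55 = 3.1 m².
Resultant F = γ·h_c·A = 9.81 × 0.706337 × 3.1 = 21.4804 kN.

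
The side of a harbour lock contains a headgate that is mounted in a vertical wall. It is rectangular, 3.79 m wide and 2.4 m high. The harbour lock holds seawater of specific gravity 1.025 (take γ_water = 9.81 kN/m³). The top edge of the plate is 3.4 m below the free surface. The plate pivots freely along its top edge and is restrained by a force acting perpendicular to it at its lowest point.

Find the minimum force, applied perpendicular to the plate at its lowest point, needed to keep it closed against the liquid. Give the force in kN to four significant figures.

γ = 1.025 × 9.81 = 10.05525 kN/m³.
The centroid lies 2.4/2 = 1.2 m below the top edge, so the centroid depth is h_c = 3.4 + 1.2 = 4.6 m.
A = 3.79 × 2.4 = 9.096 m².
Resultant F = γ·h_c·A = 10.05525 × 4.6 × 9.096 = 420.728 kN.
I_c = b·h³/12 = 3.79 × 2.4³/12 = 4.36608 m⁴.
Centre of pressure: y_p = y_c + I_c/(y_c·A) = 4.6 + 4.36608/(4.6 × 9.096) = 4.6 + 0.104348 = 4.70435 m along the plane.
The resultant acts 1.2 + 0.104348 = 1.30435 m (along the plate) below the hinge at the top edge, so the moment about the hinge is M = F × 1.30435 = 420.728 × 1.30435 = 548.777 kN·m.
A normal force at the bottom, 2.4 m from the hinge, must supply this moment: P = 548.777/2.4 = 228.657 kN.

P ≈ 228.7 kN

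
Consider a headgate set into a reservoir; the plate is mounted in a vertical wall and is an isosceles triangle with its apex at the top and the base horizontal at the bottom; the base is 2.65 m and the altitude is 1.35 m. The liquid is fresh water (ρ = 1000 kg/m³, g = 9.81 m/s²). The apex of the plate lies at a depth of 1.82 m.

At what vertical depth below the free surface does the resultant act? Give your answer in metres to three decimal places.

γ = ρg = 1000 × 9.81 = 9810 N/m³ = 9.81 kN/m³.
With the apex up, the centroid sits 2h/3 = 2 × 1.35/3 = 0.9 m below the apex, so the centroid depth is h_c = 1.82 + 0.9 = 2.72 m.
A = ½ × 2.65 × 1.35 = 1.78875 m².
Resultant F = γ·h_c·A = 9.81 × 2.72 × 1.78875 = 47.7296 kN.
I_c = b·h³/36 = 2.65 × 1.35³/36 = 0.181111 m⁴.
Centre of pressure: y_p = y_c + I_c/(y_c·A) = 2.72 + 0.181111/(2.72 × 1.78875) = 2.72 + 0.0372243 = 2.75722 m along the plane.

h_p = 2.757 m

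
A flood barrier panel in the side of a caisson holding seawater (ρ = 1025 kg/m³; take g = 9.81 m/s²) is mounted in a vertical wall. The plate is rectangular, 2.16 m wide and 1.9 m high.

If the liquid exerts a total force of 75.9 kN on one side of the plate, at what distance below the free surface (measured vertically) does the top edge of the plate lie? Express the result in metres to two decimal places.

d_top ≈ 0.89 m

γ = ρg = 1025 × 9.81 / 1000 = 10.05525 kN/m³.
A = 2.16 × 1.9 = 4.104 m².
From F = γ·h_c·A, the centroid depth is h_c = 75.9/(10.05525 × 4.104) = 1.83925 m.
The centroid lies 1.9/2 = 0.95 m below the top edge, so the top edge sits at h_top = 1.83925 − 0.95 = 0.88925 m below the surface.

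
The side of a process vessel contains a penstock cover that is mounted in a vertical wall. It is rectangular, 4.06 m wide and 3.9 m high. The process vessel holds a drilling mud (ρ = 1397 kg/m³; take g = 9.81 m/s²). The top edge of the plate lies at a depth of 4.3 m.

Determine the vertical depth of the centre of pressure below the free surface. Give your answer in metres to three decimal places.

h_p = 6.453 m

γ = ρg = 1397 × 9.81 / 1000 = 13.70457 kN/m³.
The centroid lies 3.9/2 = 1.95 m below the top edge, so the centroid depth is h_c = 4.3 + 1.95 = 6.25 m.
A = 4.06 × 3.9 = 15.834 m².
Resultant F = γ·h_c·A = 13.70457 × 6.25 × 15.834 = 1356.24 kN.
I_c = b·h³/12 = 4.06 × 3.9³/12 = 20.0696 m⁴.
Centre of pressure: y_p = y_c + I_c/(y_c·A) = 6.25 + 20.0696/(6.25 × 15.834) = 6.25 + 0.2028 = 6.4528 m along the plane.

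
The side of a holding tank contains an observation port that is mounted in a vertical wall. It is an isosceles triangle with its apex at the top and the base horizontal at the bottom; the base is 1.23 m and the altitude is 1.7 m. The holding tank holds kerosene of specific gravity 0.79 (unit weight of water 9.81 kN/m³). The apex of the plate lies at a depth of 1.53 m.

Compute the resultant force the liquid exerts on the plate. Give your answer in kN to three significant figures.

γ = 0.79 × 9.81 = 7.7499 kN/m³.
With the apex up, the centroid sits 2h/3 = 2 × 1.7/3 = 1.13333 m below the apex, so the centroid depth is h_c = 1.53 + 1.13333 = 2.66333 m.
A = ½ × 1.23 × 1.7 = 1.0455 m².
Resultant F = γ·h_c·A = 7.7499 × 2.66333 × 1.0455 = 21.5797 kN.

F ≈ 21.6 kN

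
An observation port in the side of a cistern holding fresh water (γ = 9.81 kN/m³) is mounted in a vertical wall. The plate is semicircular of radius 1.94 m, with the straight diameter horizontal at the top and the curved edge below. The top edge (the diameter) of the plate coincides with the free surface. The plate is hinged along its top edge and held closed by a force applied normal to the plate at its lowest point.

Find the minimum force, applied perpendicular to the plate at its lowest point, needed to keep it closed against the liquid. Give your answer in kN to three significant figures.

P ≈ 28.1 kN

γ = 9.81 kN/m³.
The centroid of a semicircle lies 4r/(3π) = 0.823362 m from the diameter, here below the top edge, so the centroid depth is h_c = 0.823362 m.
A = πr²/2 = π × 1.94²/2 = 5.91185 m².
Resultant F = γ·h_c·A = 9.81 × 0.823362 × 5.91185 = 47.7511 kN.
I_c = (π/8 − 8/(9π))·r⁴ = 0.109757 × 1.94⁴ = 1.55467 m⁴.
Centre of pressure: y_p = y_c + I_c/(y_c·A) = 0.823362 + 1.55467/(0.823362 × 5.91185) = 0.823362 + 0.319392 = 1.14275 m along the plane.
The resultant acts 0.823362 + 0.319392 = 1.14275 m (along the plate) below the hinge at the top edge, so the moment about the hinge is M = F × 1.14275 = 47.7511 × 1.14275 = 54.5676 kN·m.
A normal force at the bottom, 1.94 m from the hinge, must supply this moment: P = 54.5676/1.94 = 28.1276 kN.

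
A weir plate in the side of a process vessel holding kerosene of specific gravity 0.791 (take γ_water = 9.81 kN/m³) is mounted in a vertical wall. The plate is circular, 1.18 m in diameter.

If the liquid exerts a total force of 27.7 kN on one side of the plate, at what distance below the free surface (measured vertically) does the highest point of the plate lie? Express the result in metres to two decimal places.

d_top ≈ 2.67 m

γ = 0.791 × 9.81 = 7.75971 kN/m³.
A = π(0.59)² = 1.09359 m².
From F = γ·h_c·A, the centroid depth is h_c = 27.7/(7.75971 × 1.09359) = 3.26422 m.
The centroid is at the centre, 0.59 m below the top of the plate, so the highest point sits at h_top = 3.26422 − 0.59 = 2.67422 m below the surface.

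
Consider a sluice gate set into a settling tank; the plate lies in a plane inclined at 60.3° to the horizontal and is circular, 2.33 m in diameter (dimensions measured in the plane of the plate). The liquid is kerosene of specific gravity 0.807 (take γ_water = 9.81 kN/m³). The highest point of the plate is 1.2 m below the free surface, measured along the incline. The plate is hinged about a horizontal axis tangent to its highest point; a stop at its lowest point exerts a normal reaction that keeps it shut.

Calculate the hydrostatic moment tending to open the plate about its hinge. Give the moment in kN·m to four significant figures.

M ≈ 90.73 kN·m

γ = 0.807 × 9.81 = 7.91667 kN/m³.
Let θ = 60.3° be the plate's angle to the horizontal; measure y along the incline from where the plane meets the free surface. Vertical depth h = y·sinθ with sinθ = 0.868632.
The centroid is at the centre, 1.165 m below the top of the plate, so y_c = 1.2 + 1.165 = 2.365 m and h_c = 2.365 × 0.868632 = 2.05431 m.
A = π(1.165)² = 4.26385 m².
Resultant F = γ·h_c·A = 7.91667 × 2.05431 × 4.26385 = 69.3442 kN.
I_c = πr⁴/4 = π × 1.165⁴/4 = 1.44675 m⁴.
Centre of pressure: y_p = y_c + I_c/(y_c·A) = 2.365 + 1.44675/(2.365 × 4.26385) = 2.365 + 0.14347 = 2.50847 m along the plane.
The resultant acts 1.165 + 0.14347 = 1.30847 m (along the plate) below the hinge at the top edge, so the moment about the hinge is M = F × 1.30847 = 69.3442 × 1.30847 = 90.7348 kN·m.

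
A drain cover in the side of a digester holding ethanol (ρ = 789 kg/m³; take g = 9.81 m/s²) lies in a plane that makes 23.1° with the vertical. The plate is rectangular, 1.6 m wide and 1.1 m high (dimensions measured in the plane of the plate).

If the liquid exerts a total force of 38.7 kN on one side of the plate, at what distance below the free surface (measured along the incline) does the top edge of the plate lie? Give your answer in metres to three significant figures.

γ = ρg = 789 × 9.81 / 1000 = 7.74009 kN/m³.
A = 1.6 × 1.1 = 1.76 m².
From F = γ·h_c·A, the centroid depth is h_c = 38.7/(7.74009 × 1.76) = 2.84088 m.
The plate makes 23.1° with the vertical, i.e. θ = 90° − 23.1° = 66.9° to the horizontal. Measuring y along the incline from the free-surface line, vertical depth h = y·sinθ with sinθ = 0.919821.
Along the incline, y_c = h_c/sinθ = 2.84088/0.919821 = 3.08851 m.
The centroid lies 1.1/2 = 0.55 m below the top edge, so the top edge sits at y_top = 3.08851 − 0.55 = 2.53851 m along the incline.

y_top ≈ 2.54 m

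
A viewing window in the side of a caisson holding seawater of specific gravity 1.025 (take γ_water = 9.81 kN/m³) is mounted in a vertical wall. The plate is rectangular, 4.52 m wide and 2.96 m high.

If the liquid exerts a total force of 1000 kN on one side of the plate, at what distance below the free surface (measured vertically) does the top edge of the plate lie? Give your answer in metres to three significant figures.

d_top ≈ 5.95 m

γ = 1.025 × 9.81 = 10.05525 kN/m³.
A = 4.52 × 2.96 = 13.3792 m².
From F = γ·h_c·A, the centroid depth is h_c = 1000/(10.05525 × 13.3792) = 7.43322 m.
The centroid lies 2.96/2 = 1.48 m below the top edge, so the top edge sits at h_top = 7.43322 − 1.48 = 5.95322 m below the surface.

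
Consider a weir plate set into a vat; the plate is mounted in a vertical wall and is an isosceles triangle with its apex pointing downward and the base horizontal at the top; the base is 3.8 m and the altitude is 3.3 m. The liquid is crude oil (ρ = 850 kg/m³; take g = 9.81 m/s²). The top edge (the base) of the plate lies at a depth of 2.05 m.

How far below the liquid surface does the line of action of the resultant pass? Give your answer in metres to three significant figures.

γ = ρg = 850 × 9.81 / 1000 = 8.3385 kN/m³.
With the apex down, the centroid sits h/3 = 3.3/3 = 1.1 m below the base (the top edge), so the centroid depth is h_c = 2.05 + 1.1 = 3.15 m.
A = ½ × 3.8 × 3.3 = 6.27 m².
Resultant F = γ·h_c·A = 8.3385 × 3.15 × 6.27 = 164.69 kN.
I_c = b·h³/36 = 3.8 × 3.3³/36 = 3.79335 m⁴.
Centre of pressure: y_p = y_c + I_c/(y_c·A) = 3.15 + 3.79335/(3.15 × 6.27) = 3.15 + 0.192063 = 3.34206 m along the plane.

h_p = 3.34 m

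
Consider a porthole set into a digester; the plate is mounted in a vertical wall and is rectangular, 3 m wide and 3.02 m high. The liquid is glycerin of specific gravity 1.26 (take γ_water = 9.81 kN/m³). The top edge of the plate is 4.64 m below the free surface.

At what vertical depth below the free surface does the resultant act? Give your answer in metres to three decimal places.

h_p = 6.274 m

γ = 1.26 × 9.81 = 12.3606 kN/m³.
The centroid lies 3.02/2 = 1.51 m below the top edge, so the centroid depth is h_c = 4.64 + 1.51 = 6.15 m.
A = 3 × 3.02 = 9.06 m².
Resultant F = γ·h_c·A = 12.3606 × 6.15 × 9.06 = 688.72 kN.
I_c = b·h³/12 = 3 × 3.02³/12 = 6.8859 m⁴.
Centre of pressure: y_p = y_c + I_c/(y_c·A) = 6.15 + 6.8859/(6.15 × 9.06) = 6.15 + 0.123583 = 6.27358 m along the plane.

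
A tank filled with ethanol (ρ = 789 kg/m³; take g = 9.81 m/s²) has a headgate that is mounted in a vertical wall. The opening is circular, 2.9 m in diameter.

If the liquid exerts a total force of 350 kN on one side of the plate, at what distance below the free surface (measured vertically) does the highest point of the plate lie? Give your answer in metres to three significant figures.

γ = ρg = 789 × 9.81 / 1000 = 7.74009 kN/m³.
A = π(1.45)² = 6.6052 m².
From F = γ·h_c·A, the centroid depth is h_c = 350/(7.74009 × 6.6052) = 6.84599 m.
The centroid is at the centre, 1.45 m below the top of the plate, so the highest point sits at h_top = 6.84599 − 1.45 = 5.39599 m below the surface.

d_top ≈ 5.40 m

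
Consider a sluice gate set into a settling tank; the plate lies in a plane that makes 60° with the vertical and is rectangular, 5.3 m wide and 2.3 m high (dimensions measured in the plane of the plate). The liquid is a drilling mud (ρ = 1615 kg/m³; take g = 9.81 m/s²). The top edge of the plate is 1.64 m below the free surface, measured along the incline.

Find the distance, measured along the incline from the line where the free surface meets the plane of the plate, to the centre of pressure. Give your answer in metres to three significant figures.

γ = ρg = 1615 × 9.81 / 1000 = 15.84315 kN/m³.
The plate makes 60° with the vertical, i.e. θ = 90° − 60° = 30° to the horizontal. Measuring y along the incline from the free-surface line, vertical depth h = y·sinθ with sinθ = 0.500000.
The centroid lies 2.3/2 = 1.15 m below the top edge, so y_c = 1.64 + 1.15 = 2.79 m and h_c = 2.79 × 0.500000 = 1.395 m.
A = 5.3 × 2.3 = 12.19 m².
Resultant F = γ·h_c·A = 15.84315 × 1.395 × 12.19 = 269.414 kN.
I_c = b·h³/12 = 5.3 × 2.3³/12 = 5.37376 m⁴.
Centre of pressure: y_p = y_c + I_c/(y_c·A) = 2.79 + 5.37376/(2.79 × 12.19) = 2.79 + 0.158005 = 2.94801 m along the plane.

y_p = 2.95 m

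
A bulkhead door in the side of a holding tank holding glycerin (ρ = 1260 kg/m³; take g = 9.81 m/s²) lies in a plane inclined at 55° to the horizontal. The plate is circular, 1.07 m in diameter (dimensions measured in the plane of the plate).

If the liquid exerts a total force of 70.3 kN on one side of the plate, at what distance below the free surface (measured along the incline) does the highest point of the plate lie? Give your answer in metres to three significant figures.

y_top ≈ 7.19 m

γ = ρg = 1260 × 9.81 / 1000 = 12.3606 kN/m³.
A = π(0.535)² = 0.899202 m².
From F = γ·h_c·A, the centroid depth is h_c = 70.3/(12.3606 × 0.899202) = 6.32497 m.
Let θ = 55° be the plate's angle to the horizontal; measure y along the incline from where the plane meets the free surface. Vertical depth h = y·sinθ with sinθ = 0.819152.
Along the incline, y_c = h_c/sinθ = 6.32497/0.819152 = 7.72136 m.
The centroid is at the centre, 0.535 m below the top of the plate, so the highest point sits at y_top = 7.72136 − 0.535 = 7.18636 m along the incline.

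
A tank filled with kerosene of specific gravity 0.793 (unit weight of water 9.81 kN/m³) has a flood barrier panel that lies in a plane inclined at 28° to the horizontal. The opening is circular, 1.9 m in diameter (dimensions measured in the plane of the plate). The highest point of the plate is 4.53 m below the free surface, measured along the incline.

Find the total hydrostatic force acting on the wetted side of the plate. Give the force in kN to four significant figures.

F ≈ 56.75 kN

γ = 0.793 × 9.81 = 7.77933 kN/m³.
Let θ = 28° be the plate's angle to the horizontal; measure y along the incline from where the plane meets the free surface. Vertical depth h = y·sinθ with sinθ = 0.469472.
The centroid is at the centre, 0.95 m below the top of the plate, so y_c = 4.53 + 0.95 = 5.48 m and h_c = 5.48 × 0.469472 = 2.57271 m.
A = π(0.95)² = 2.83529 m².
Resultant F = γ·h_c·A = 7.77933 × 2.57271 × 2.83529 = 56.7454 kN.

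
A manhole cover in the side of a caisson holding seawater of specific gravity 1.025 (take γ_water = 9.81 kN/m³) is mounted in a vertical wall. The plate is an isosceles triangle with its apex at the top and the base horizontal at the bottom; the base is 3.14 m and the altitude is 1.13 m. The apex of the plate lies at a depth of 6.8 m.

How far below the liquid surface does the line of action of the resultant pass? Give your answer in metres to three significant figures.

h_p = 7.56 m

γ = 1.025 × 9.81 = 10.05525 kN/m³.
With the apex up, the centroid sits 2h/3 = 2 × 1.13/3 = 0.753333 m below the apex, so the centroid depth is h_c = 6.8 + 0.753333 = 7.55333 m.
A = ½ × 3.14 × 1.13 = 1.7741 m².
Resultant F = γ·h_c·A = 10.05525 × 7.55333 × 1.7741 = 134.744 kN.
I_c = b·h³/36 = 3.14 × 1.13³/36 = 0.125853 m⁴.
Centre of pressure: y_p = y_c + I_c/(y_c·A) = 7.55333 + 0.125853/(7.55333 × 1.7741) = 7.55333 + 0.00939176 = 7.56272 m along the plane.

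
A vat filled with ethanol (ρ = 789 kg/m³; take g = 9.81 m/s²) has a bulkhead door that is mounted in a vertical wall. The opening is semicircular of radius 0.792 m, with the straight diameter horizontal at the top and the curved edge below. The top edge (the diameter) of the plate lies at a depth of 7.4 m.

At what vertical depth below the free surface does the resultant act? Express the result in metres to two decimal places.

γ = ρg = 789 × 9.81 / 1000 = 7.74009 kN/m³.
The centroid of a semicircle lies 4r/(3π) = 0.336135 m from the diameter, here below the top edge, so the centroid depth is h_c = 7.4 + 0.336135 = 7.73613 m.
A = πr²/2 = π × 0.792²/2 = 0.985304 m².
Resultant F = γ·h_c·A = 7.74009 × 7.73613 × 0.985304 = 58.9984 kN.
I_c = (π/8 − 8/(9π))·r⁴ = 0.109757 × 0.792⁴ = 0.043185 m⁴.
Centre of pressure: y_p = y_c + I_c/(y_c·A) = 7.73613 + 0.043185/(7.73613 × 0.985304) = 7.73613 + 0.00566551 = 7.7418 m along the plane.

h_p = 7.74 m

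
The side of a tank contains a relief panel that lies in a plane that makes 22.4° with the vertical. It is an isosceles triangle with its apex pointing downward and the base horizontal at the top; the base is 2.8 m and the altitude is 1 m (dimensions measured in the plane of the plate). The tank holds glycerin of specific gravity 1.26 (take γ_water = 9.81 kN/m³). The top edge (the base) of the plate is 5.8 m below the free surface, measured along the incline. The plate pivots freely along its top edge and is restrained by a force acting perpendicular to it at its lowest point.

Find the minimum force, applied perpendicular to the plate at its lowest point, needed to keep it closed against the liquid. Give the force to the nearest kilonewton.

P ≈ 34 kN

γ = 1.26 × 9.81 = 12.3606 kN/m³.
The plate makes 22.4° with the vertical, i.e. θ = 90° − 22.4° = 67.6° to the horizontal. Measuring y along the incline from the free-surface line, vertical depth h = y·sinθ with sinθ = 0.924546.
With the apex down, the centroid sits h/3 = 1/3 = 0.333333 m below the base (the top edge), so y_c = 5.8 + 0.333333 = 6.13333 m and h_c = 6.13333 × 0.924546 = 5.67055 m.
A = ½ × 2.8 × 1 = 1.4 m².
Resultant F = γ·h_c·A = 12.3606 × 5.67055 × 1.4 = 98.128 kN.
I_c = b·h³/36 = 2.8 × 1³/36 = 0.0777778 m⁴.
Centre of pressure: y_p = y_c + I_c/(y_c·A) = 6.13333 + 0.0777778/(6.13333 × 1.4) = 6.13333 + 0.00905798 = 6.14239 m along the plane.
The resultant acts 0.333333 + 0.00905798 = 0.342391 m (along the plate) below the hinge at the top edge, so the moment about the hinge is M = F × 0.342391 = 98.128 × 0.342391 = 33.5981 kN·m.
A normal force at the bottom, 1 m from the hinge, must supply this moment: P = 33.5981/1 = 33.5981 kN.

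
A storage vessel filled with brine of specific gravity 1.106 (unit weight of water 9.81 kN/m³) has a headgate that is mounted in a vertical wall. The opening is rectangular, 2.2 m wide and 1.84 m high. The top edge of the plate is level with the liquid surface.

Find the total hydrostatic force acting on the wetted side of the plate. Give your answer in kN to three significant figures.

γ = 1.106 × 9.81 = 10.84986 kN/m³.
The centroid lies 1.84/2 = 0.92 m below the top edge, so the centroid depth is h_c = 0.92 m.
A = 2.2 × 1.84 = 4.048 m².
Resultant F = γ·h_c·A = 10.84986 × 0.92 × 4.048 = 40.4066 kN.

F ≈ 40.4 kN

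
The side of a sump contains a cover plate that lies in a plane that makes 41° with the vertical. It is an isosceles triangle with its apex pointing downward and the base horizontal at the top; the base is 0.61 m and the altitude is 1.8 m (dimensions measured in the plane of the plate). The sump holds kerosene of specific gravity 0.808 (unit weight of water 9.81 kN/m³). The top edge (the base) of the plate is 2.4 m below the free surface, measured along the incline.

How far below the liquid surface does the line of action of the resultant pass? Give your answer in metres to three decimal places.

γ = 0.808 × 9.81 = 7.92648 kN/m³.
The plate makes 41° with the vertical, i.e. θ = 90° − 41° = 49° to the horizontal. Measuring y along the incline from the free-surface line, vertical depth h = y·sinθ with sinθ = 0.754710.
With the apex down, the centroid sits h/3 = 1.8/3 = 0.6 m below the base (the top edge), so y_c = 2.4 + 0.6 = 3 m and h_c = 3 × 0.754710 = 2.26413 m.
A = ½ × 0.61 × 1.8 = 0.549 m².
Resultant F = γ·h_c·A = 7.92648 × 2.26413 × 0.549 = 9.85267 kN.
I_c = b·h³/36 = 0.61 × 1.8³/36 = 0.09882 m⁴.
Centre of pressure: y_p = y_c + I_c/(y_c·A) = 3 + 0.09882/(3 × 0.549) = 3 + 0.06 = 3.06 m along the plane.
Vertically, h_p = y_p·sinθ = 3.06 × 0.754710 = 2.30941 m.

h_p = 2.309 m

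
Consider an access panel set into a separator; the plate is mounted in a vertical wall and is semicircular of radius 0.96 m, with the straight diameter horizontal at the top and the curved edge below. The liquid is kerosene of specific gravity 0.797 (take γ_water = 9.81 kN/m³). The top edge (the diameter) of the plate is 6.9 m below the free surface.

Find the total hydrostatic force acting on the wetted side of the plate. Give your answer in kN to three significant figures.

F ≈ 82.7 kN

γ = 0.797 × 9.81 = 7.81857 kN/m³.
The centroid of a semicircle lies 4r/(3π) = 0.407437 m from the diameter, here below the top edge, so the centroid depth is h_c = 6.9 + 0.407437 = 7.30744 m.
A = πr²/2 = π × 0.96²/2 = 1.44765 m².
Resultant F = γ·h_c·A = 7.81857 × 7.30744 × 1.44765 = 82.7096 kN.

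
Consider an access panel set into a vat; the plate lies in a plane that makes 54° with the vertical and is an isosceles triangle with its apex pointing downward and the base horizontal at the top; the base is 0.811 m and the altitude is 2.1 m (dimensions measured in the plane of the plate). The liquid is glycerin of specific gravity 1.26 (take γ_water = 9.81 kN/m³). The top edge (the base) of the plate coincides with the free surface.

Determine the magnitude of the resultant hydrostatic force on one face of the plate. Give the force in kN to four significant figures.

F ≈ 4.331 kN

γ = 1.26 × 9.81 = 12.3606 kN/m³.
The plate makes 54° with the vertical, i.e. θ = 90° − 54° = 36° to the horizontal. Measuring y along the incline from the free-surface line, vertical depth h = y·sinθ with sinθ = 0.587785.
With the apex down, the centroid sits h/3 = 2.1/3 = 0.7 m below the base (the top edge), so y_c = 0.7 m and h_c = 0.7 × 0.587785 = 0.411449 m.
A = ½ × 0.811 × 2.1 = 0.85155 m².
Resultant F = γ·h_c·A = 12.3606 × 0.411449 × 0.85155 = 4.33078 kN.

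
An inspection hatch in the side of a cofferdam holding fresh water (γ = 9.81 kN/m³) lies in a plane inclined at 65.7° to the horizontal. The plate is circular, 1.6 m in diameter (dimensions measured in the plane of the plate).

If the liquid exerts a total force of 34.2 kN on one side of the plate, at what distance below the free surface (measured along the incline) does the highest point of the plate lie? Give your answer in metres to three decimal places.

y_top ≈ 1.102 m

γ = 9.81 kN/m³.
A = π(0.8)² = 2.01062 m².
From F = γ·h_c·A, the centroid depth is h_c = 34.2/(9.81 × 2.01062) = 1.73391 m.
Let θ = 65.7° be the plate's angle to the horizontal; measure y along the incline from where the plane meets the free surface. Vertical depth h = y·sinθ with sinθ = 0.911403.
Along the incline, y_c = h_c/sinθ = 1.73391/0.911403 = 1.90246 m.
The centroid is at the centre, 0.8 m below the top of the plate, so the highest point sits at y_top = 1.90246 − 0.8 = 1.10246 m along the incline.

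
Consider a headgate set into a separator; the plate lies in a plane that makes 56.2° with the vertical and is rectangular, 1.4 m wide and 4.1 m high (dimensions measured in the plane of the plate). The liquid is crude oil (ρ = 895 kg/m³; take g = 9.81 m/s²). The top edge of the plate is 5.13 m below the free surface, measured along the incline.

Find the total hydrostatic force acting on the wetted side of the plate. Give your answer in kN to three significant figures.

γ = ρg = 895 × 9.81 / 1000 = 8.77995 kN/m³.
The plate makes 56.2° with the vertical, i.e. θ = 90° − 56.2° = 33.8° to the horizontal. Measuring y along the incline from the free-surface line, vertical depth h = y·sinθ with sinθ = 0.556296.
The centroid lies 4.1/2 = 2.05 m below the top edge, so y_c = 5.13 + 2.05 = 7.18 m and h_c = 7.18 × 0.556296 = 3.99421 m.
A = 1.4 × 4.1 = 5.74 m².
Resultant F = γ·h_c·A = 8.77995 × 3.99421 × 5.74 = 201.296 kN.

F ≈ 201 kN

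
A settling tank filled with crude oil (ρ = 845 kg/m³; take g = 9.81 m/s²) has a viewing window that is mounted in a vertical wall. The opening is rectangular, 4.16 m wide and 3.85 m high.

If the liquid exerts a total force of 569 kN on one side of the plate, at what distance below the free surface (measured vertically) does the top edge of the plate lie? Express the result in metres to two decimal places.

d_top ≈ 2.36 m

γ = ρg = 845 × 9.81 / 1000 = 8.28945 kN/m³.
A = 4.16 × 3.85 = 16.016 m².
From F = γ·h_c·A, the centroid depth is h_c = 569/(8.28945 × 16.016) = 4.28581 m.
The centroid lies 3.85/2 = 1.925 m below the top edge, so the top edge sits at h_top = 4.28581 − 1.925 = 2.36081 m below the surface.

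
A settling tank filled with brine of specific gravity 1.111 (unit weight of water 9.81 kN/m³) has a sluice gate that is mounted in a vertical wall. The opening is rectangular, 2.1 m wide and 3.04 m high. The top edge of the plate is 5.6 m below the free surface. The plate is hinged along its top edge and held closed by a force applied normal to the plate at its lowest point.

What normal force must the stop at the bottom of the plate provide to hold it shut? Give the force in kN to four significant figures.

γ = 1.111 × 9.81 = 10.89891 kN/m³.
The centroid lies 3.04/2 = 1.52 m below the top edge, so the centroid depth is h_c = 5.6 + 1.52 = 7.12 m.
A = 2.1 × 3.04 = 6.384 m².
Resultant F = γ·h_c·A = 10.89891 × 7.12 × 6.384 = 495.4 kN.
I_c = b·h³/12 = 2.1 × 3.04³/12 = 4.91653 m⁴.
Centre of pressure: y_p = y_c + I_c/(y_c·A) = 7.12 + 4.91653/(7.12 × 6.384) = 7.12 + 0.108165 = 7.22816 m along the plane.
The resultant acts 1.52 + 0.108165 = 1.62817 m (along the plate) below the hinge at the top edge, so the moment about the hinge is M = F × 1.62817 = 495.4 × 1.62817 = 806.595 kN·m.
A normal force at the bottom, 3.04 m from the hinge, must supply this moment: P = 806.595/3.04 = 265.327 kN.

P ≈ 265.3 kN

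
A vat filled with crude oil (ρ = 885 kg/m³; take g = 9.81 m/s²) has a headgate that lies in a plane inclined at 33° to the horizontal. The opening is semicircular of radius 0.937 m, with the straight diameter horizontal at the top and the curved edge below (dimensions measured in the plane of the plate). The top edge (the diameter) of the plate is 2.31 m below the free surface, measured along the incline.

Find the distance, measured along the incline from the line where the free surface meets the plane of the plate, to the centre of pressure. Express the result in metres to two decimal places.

γ = ρg = 885 × 9.81 / 1000 = 8.68185 kN/m³.
Let θ = 33° be the plate's angle to the horizontal; measure y along the incline from where the plane meets the free surface. Vertical depth h = y·sinθ with sinθ = 0.544639.
The centroid of a semicircle lies 4r/(3π) = 0.397675 m from the diameter, here below the top edge, so y_c = 2.31 + 0.397675 = 2.70768 m and h_c = 2.70768 × 0.544639 = 1.47471 m.
A = πr²/2 = π × 0.937²/2 = 1.37911 m².
Resultant F = γ·h_c·A = 8.68185 × 1.47471 × 1.37911 = 17.657 kN.
I_c = (π/8 − 8/(9π))·r⁴ = 0.109757 × 0.937⁴ = 0.0846039 m⁴.
Centre of pressure: y_p = y_c + I_c/(y_c·A) = 2.70768 + 0.0846039/(2.70768 × 1.37911) = 2.70768 + 0.0226566 = 2.73034 m along the plane.

y_p = 2.73 m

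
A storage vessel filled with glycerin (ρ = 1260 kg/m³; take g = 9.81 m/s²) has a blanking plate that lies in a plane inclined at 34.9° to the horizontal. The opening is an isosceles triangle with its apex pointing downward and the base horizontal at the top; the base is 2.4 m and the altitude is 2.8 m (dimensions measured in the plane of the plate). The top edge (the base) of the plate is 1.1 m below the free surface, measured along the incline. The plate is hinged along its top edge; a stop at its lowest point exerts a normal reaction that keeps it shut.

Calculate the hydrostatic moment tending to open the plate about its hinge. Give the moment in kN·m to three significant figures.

γ = ρg = 1260 × 9.81 / 1000 = 12.3606 kN/m³.
Let θ = 34.9° be the plate's angle to the horizontal; measure y along the incline from where the plane meets the free surface. Vertical depth h = y·sinθ with sinθ = 0.572146.
With the apex down, the centroid sits h/3 = 2.8/3 = 0.933333 m below the base (the top edge), so y_c = 1.1 + 0.933333 = 2.03333 m and h_c = 2.03333 × 0.572146 = 1.16336 m.
A = ½ × 2.4 × 2.8 = 3.36 m².
Resultant F = γ·h_c·A = 12.3606 × 1.16336 × 3.36 = 48.3162 kN.
I_c = b·h³/36 = 2.4 × 2.8³/36 = 1.46347 m⁴.
Centre of pressure: y_p = y_c + I_c/(y_c·A) = 2.03333 + 1.46347/(2.03333 × 3.36) = 2.03333 + 0.214208 = 2.24754 m along the plane.
The resultant acts 0.933333 + 0.214208 = 1.14754 m (along the plate) below the hinge at the top edge, so the moment about the hinge is M = F × 1.14754 = 48.3162 × 1.14754 = 55.4448 kN·m.

M ≈ 55.4 kN·m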